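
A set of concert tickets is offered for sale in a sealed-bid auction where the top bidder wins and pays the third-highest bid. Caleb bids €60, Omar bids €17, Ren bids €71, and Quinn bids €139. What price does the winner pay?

Price paid: €60.

Ranking the bids: Quinn €139 > Ren €71 > Caleb €60 > Omar €17.
Quinn is the highest bidder, so Quinn wins.
Under the third-price rule, the price is the third-highest bid: €60.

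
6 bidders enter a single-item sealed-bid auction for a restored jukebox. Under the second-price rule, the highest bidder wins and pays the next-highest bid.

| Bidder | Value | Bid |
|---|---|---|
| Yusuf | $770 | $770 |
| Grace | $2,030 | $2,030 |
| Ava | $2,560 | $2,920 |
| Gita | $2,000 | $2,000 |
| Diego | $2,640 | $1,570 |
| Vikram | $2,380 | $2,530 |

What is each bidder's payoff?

Yusuf $0, Grace $0, Ava $30, Gita $0, Diego $0, Vikram $0.

Sorted high to low: Ava $2,920 > Vikram $2,530 > Grace $2,030 > Gita $2,000 > Diego $1,570 > Yusuf $770.
Ava has the top bid and wins; the price is the second-highest bid, $2,530.
Ava's payoff = $2,560 − $2,530 = $30. All other bidders lose, so their payoff is 0.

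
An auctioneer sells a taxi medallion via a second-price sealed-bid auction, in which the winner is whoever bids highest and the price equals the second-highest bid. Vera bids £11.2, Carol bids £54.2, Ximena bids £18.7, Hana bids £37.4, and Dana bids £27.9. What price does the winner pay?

Price paid: £37.4.

Bids in descending order: Carol £54.2 > Hana £37.4 > Dana £27.9 > Ximena £18.7 > Vera £11.2.
Carol is the highest bidder, so Carol wins.
Under the second-price rule, the price is the second-highest bid: £37.4.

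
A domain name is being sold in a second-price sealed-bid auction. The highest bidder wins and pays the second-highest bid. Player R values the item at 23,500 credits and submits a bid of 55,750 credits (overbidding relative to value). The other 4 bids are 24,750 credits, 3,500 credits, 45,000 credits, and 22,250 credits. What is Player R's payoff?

-21,500 credits

Highest competing bid: 45,000 credits.
Player R's bid 55,750 credits is the highest overall, so Player R wins and pays the second-highest bid, 45,000 credits.
Payoff = value − price = 23,500 credits − 45,000 credits = -21,500 credits.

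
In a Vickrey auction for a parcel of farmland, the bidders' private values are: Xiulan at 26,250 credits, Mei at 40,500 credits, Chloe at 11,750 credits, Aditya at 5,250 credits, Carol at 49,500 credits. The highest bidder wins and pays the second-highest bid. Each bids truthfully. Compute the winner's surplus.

Surplus = 9,000 credits.

Ranking the bids: Carol 49,500 credits; Mei 40,500 credits; Xiulan 26,250 credits; Chloe 11,750 credits; Aditya 5,250 credits.
Carol wins with the top bid and pays the second-highest, 40,500 credits.
Surplus = 49,500 credits − 40,500 credits = 9,000 credits.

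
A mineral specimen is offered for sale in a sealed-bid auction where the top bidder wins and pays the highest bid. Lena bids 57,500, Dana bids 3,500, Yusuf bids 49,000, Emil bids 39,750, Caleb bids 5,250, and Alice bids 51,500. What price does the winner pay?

57,500

Ranking the bids: Lena 57,500; Alice 51,500; Yusuf 49,000; Emil 39,750; Caleb 5,250; Dana 3,500.
Lena is the highest bidder, so Lena wins.
Under the first-price rule, the price is the highest bid: 57,500.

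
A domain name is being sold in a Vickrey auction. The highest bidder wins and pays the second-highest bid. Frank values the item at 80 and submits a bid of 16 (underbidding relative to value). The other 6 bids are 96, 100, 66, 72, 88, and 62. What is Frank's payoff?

Frank's payoff: 0.

Highest competing bid: 100.
Frank's bid 16 is not the highest, so Frank loses, pays nothing, and earns zero payoff.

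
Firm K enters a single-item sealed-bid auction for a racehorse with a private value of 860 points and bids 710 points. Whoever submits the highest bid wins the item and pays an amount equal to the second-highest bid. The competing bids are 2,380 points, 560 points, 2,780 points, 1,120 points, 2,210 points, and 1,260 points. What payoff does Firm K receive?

Firm K's payoff: 0 points.

Highest competing bid: 2,780 points.
Firm K's bid 710 points is not the highest, so Firm K loses, pays nothing, and earns zero payoff.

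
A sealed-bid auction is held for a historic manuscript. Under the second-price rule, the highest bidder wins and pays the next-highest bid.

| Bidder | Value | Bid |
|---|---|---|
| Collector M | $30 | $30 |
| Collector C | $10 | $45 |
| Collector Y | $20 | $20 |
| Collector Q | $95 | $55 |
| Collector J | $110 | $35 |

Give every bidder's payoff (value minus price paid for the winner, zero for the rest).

Collector M $0, Collector C $0, Collector Y $0, Collector Q $50, Collector J $0.

Sorted high to low: Collector Q $55; Collector C $45; Collector J $35; Collector M $30; Collector Y $20.
Collector Q has the top bid and wins; the price is the second-highest bid, $45.
Collector Q's payoff = $95 − $45 = $50. All other bidders lose, so their payoff is 0.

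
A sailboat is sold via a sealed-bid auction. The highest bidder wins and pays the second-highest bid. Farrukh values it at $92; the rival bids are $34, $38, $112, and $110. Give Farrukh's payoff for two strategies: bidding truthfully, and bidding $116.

(a) $0  (b) -$20

The highest competing bid is $112.
Bidding truthfully at $92: the top bid is $112 (a rival), so Farrukh loses. Payoff = $0.
Bidding $116: Farrukh has the top bid, wins, and pays the second-highest bid $112. Payoff = $92 − $112 = -$20.
Deviating from a truthful bid can only lose payoff in a second-price auction — never gain.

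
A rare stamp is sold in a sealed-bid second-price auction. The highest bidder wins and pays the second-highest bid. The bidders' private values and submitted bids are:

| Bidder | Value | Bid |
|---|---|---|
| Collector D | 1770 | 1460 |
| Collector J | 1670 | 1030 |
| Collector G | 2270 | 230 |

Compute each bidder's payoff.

Ordered from highest: Collector D 1460 > Collector J 1030 > Collector G 230.
Collector D has the top bid and wins; the price is the second-highest bid, 1030.
Collector D's payoff = 1770 − 1030 = 740. All other bidders lose, so their payoff is 0.

Collector D 740, Collector J 0, Collector G 0.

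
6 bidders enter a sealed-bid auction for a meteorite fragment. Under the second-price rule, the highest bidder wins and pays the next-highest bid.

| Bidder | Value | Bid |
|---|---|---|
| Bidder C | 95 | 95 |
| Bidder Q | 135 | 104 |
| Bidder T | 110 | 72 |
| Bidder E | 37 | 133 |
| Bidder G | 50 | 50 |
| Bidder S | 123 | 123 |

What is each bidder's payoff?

Payoffs: Bidder C 0, Bidder Q 0, Bidder T 0, Bidder E -86, Bidder G 0, Bidder S 0.

Ranking the bids: Bidder E 133 > Bidder S 123 > Bidder Q 104 > Bidder C 95 > Bidder T 72 > Bidder G 50.
Bidder E has the top bid and wins; the price is the second-highest bid, 123.
Bidder E's payoff = 37 − 123 = -86. All other bidders lose, so their payoff is 0.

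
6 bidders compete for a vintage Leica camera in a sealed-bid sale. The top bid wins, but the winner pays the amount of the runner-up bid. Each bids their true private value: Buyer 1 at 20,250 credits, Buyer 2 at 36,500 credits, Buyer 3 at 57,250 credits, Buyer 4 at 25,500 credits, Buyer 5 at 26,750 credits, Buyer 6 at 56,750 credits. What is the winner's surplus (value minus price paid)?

Surplus = 500 credits.

Ranking the bids: Buyer 3 57,250 credits > Buyer 6 56,750 credits > Buyer 2 36,500 credits > Buyer 5 26,750 credits > Buyer 4 25,500 credits > Buyer 1 20,250 credits.
Buyer 3 wins with the top bid and pays the second-highest, 56,750 credits.
Surplus = 57,250 credits − 56,750 credits = 500 credits.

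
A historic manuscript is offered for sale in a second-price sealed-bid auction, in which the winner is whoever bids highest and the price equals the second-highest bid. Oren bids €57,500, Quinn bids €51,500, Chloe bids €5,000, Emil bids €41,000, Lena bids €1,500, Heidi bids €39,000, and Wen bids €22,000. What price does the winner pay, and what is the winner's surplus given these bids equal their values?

The winner pays €51,500 for a surplus of €6,000.

Sorted high to low: Oren €57,500; Quinn €51,500; Emil €41,000; Heidi €39,000; Wen €22,000; Chloe €5,000; Lena €1,500.
Oren is the highest bidder, so Oren wins.
Under the second-price rule, the price is the second-highest bid: €51,500.
Surplus = €57,500 − €51,500 = €6,000.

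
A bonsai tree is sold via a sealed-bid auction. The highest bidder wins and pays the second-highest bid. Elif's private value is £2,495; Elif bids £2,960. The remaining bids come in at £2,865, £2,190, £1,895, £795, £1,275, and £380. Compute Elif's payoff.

Highest competing bid: £2,865.
Elif's bid £2,960 is the highest overall, so Elif wins and pays the second-highest bid, £2,865.
Payoff = value − price = £2,495 − £2,865 = -£370.

Elif's payoff: -£370.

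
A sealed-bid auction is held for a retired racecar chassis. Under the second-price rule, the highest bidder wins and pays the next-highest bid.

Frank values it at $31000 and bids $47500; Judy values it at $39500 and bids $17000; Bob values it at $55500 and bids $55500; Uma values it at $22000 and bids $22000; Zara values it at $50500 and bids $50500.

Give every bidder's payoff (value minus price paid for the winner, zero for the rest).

Payoffs: Frank $0, Judy $0, Bob $5000, Uma $0, Zara $0.

Ordered from highest: Bob $55500; Zara $50500; Frank $47500; Uma $22000; Judy $17000.
Bob has the top bid and wins; the price is the second-highest bid, $50500.
Bob's payoff = $55500 − $50500 = $5000. All other bidders lose, so their payoff is 0.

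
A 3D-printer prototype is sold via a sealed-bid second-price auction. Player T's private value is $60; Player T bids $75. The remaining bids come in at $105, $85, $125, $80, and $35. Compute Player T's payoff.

Highest competing bid: $125.
Player T's bid $75 is not the highest, so Player T loses, pays nothing, and earns zero payoff.

Player T's payoff: $0.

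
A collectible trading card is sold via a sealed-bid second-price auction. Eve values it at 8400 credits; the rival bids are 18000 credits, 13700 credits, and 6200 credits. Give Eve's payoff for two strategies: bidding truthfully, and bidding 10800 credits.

(a) 0 credits  (b) 0 credits

The highest competing bid is 18000 credits.
Bidding truthfully at 8400 credits: the top bid is 18000 credits (a rival), so Eve loses. Payoff = 0 credits.
Bidding 10800 credits: the top bid is 18000 credits (a rival), so Eve loses. Payoff = 0 credits.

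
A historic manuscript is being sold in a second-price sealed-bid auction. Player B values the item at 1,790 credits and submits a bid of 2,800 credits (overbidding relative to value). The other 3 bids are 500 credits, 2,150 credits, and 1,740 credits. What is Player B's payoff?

Player B's payoff: -360 credits.

Highest competing bid: 2,150 credits.
Player B's bid 2,800 credits is the highest overall, so Player B wins and pays the second-highest bid, 2,150 credits.
Payoff = value − price = 1,790 credits − 2,150 credits = -360 credits.
Overbidding won the item at a price above value — truthful bidding would have avoided this loss.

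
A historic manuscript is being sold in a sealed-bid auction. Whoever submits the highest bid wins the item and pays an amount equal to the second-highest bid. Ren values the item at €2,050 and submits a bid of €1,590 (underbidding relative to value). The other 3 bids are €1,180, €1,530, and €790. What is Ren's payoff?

Payoff = €520.

Highest competing bid: €1,530.
Ren's bid €1,590 is the highest overall, so Ren wins and pays the second-highest bid, €1,530.
Payoff = value − price = €2,050 − €1,530 = €520.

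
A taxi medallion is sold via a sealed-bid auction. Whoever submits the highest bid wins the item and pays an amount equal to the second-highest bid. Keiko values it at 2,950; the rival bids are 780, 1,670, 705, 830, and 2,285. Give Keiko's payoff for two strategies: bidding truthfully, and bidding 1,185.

The highest competing bid is 2,285.
Bidding truthfully at 2,950: Keiko has the top bid, wins, and pays the second-highest bid 2,285. Payoff = 2,950 − 2,285 = 665.
Bidding 1,185: the top bid is 2,285 (a rival), so Keiko loses. Payoff = 0.
Deviating from a truthful bid can only lose payoff in a second-price auction — never gain.

Truthful: 665; alternative: 0.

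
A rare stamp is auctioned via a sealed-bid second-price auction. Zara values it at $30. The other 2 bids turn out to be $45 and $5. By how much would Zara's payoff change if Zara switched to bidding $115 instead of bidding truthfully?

The highest competing bid is $45.
Bidding truthfully at $30: the top bid is $45 (a rival), so Zara loses. Payoff = $0.
Bidding $115: Zara has the top bid, wins, and pays the second-highest bid $45. Payoff = $30 − $45 = -$15.
Change = -$15 − $0 = -$15.
Deviating from a truthful bid can only lose payoff in a second-price auction — never gain.

Payoff change: -$15.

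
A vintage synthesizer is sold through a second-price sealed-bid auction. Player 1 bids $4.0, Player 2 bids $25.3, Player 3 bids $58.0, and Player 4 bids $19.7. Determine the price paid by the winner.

The winner pays $25.3.

Ranking the bids: Player 3 $58.0 > Player 2 $25.3 > Player 4 $19.7 > Player 1 $4.0.
Player 3 has the highest bid, so Player 3 wins.
The second-highest bid is $25.3, so that is what Player 3 pays.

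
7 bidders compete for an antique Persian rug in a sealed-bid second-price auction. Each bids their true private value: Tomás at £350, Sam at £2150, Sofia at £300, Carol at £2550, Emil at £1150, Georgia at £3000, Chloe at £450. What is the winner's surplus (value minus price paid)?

Ranking the bids: Georgia £3000, then Carol £2550, then Sam £2150, then Emil £1150, then Chloe £450, then Tomás £350, then Sofia £300.
Georgia wins with the top bid and pays the second-highest, £2550.
Surplus = £3000 − £2550 = £450.

Surplus = £450.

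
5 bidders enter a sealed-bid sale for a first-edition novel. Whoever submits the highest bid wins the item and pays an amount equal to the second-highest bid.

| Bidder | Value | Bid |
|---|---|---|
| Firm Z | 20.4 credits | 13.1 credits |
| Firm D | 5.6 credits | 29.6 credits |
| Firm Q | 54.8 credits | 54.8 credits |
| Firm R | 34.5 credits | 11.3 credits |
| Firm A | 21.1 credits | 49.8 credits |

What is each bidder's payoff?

Firm Z 0.0 credits, Firm D 0.0 credits, Firm Q 5.0 credits, Firm R 0.0 credits, Firm A 0.0 credits.

Bids in descending order: Firm Q 54.8 credits, then Firm A 49.8 credits, then Firm D 29.6 credits, then Firm Z 13.1 credits, then Firm R 11.3 credits.
Firm Q has the top bid and wins; the price is the second-highest bid, 49.8 credits.
Firm Q's payoff = 54.8 credits − 49.8 credits = 5.0 credits. All other bidders lose, so their payoff is 0.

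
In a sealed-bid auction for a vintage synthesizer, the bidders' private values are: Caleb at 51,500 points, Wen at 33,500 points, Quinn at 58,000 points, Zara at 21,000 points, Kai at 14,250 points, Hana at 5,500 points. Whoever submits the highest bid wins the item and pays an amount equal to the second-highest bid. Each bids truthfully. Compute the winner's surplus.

Ordered from highest: Quinn 58,000 points > Caleb 51,500 points > Wen 33,500 points > Zara 21,000 points > Kai 14,250 points > Hana 5,500 points.
Quinn wins with the top bid and pays the second-highest, 51,500 points.
Surplus = 58,000 points − 51,500 points = 6,500 points.

Surplus = 6,500 points.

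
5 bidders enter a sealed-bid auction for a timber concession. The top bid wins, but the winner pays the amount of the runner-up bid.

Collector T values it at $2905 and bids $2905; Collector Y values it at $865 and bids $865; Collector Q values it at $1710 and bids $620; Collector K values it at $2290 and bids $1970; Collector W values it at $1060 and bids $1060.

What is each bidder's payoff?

Bids in descending order: Collector T $2905, then Collector K $1970, then Collector W $1060, then Collector Y $865, then Collector Q $620.
Collector T has the top bid and wins; the price is the second-highest bid, $1970.
Collector T's payoff = $2905 − $1970 = $935. All other bidders lose, so their payoff is 0.

Payoffs: Collector T $935, Collector Y $0, Collector Q $0, Collector K $0, Collector W $0.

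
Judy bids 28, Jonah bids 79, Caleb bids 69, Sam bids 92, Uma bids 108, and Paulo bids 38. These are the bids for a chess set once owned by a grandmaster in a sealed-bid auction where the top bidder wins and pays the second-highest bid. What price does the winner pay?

Ordered from highest: Uma 108; Sam 92; Jonah 79; Caleb 69; Paulo 38; Judy 28.
Uma is the highest bidder, so Uma wins.
Under the second-price rule, the price is the second-highest bid: 92.

92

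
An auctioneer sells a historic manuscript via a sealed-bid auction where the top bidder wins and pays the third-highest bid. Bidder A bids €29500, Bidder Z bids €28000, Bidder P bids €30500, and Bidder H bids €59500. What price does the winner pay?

€29500

Ordered from highest: Bidder H €59500; Bidder P €30500; Bidder A €29500; Bidder Z €28000.
Bidder H is the highest bidder, so Bidder H wins.
Under the third-price rule, the price is the third-highest bid: €29500.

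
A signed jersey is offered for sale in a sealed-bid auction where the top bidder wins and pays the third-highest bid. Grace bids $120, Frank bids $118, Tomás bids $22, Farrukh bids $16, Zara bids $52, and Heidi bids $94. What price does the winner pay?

$94

Ranking the bids: Grace $120, then Frank $118, then Heidi $94, then Zara $52, then Tomás $22, then Farrukh $16.
Grace is the highest bidder, so Grace wins.
Under the third-price rule, the price is the third-highest bid: $94.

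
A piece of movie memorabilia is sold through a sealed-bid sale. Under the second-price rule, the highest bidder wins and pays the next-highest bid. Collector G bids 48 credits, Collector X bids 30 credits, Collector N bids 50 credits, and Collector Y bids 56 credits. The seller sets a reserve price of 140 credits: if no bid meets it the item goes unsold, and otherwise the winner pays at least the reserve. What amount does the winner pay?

unsold

Sorted high to low: Collector Y 56 credits; Collector N 50 credits; Collector G 48 credits; Collector X 30 credits.
The top bid 56 credits is below the reserve 140 credits, so the item goes unsold and nothing is paid.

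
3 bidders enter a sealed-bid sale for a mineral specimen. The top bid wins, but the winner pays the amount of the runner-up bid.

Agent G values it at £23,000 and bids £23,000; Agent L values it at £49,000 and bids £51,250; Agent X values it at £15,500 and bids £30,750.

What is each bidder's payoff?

Ranking the bids: Agent L £51,250; Agent X £30,750; Agent G £23,000.
Agent L has the top bid and wins; the price is the second-highest bid, £30,750.
Agent L's payoff = £49,000 − £30,750 = £18,250. All other bidders lose, so their payoff is 0.

Agent G £0, Agent L £18,250, Agent X £0.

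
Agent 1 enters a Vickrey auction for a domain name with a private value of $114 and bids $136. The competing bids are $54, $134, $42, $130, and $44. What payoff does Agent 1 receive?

The bidder's payoff: -$20.

Highest competing bid: $134.
Agent 1's bid $136 is the highest overall, so Agent 1 wins and pays the second-highest bid, $134.
Payoff = value − price = $114 − $134 = -$20.
Overbidding won the item at a price above value — truthful bidding would have avoided this loss.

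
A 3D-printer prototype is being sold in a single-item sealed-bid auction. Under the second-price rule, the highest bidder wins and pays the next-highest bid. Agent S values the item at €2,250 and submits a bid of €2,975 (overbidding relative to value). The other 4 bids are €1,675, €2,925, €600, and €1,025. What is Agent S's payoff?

Highest competing bid: €2,925.
Agent S's bid €2,975 is the highest overall, so Agent S wins and pays the second-highest bid, €2,925.
Payoff = value − price = €2,250 − €2,925 = -€675.
Overbidding won the item at a price above value — truthful bidding would have avoided this loss.

Payoff = -€675.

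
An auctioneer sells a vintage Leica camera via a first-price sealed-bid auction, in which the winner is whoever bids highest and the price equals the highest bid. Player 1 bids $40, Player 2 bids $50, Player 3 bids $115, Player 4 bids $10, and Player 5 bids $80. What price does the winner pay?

$115

Ordered from highest: Player 3 $115 > Player 5 $80 > Player 2 $50 > Player 1 $40 > Player 4 $10.
Player 3 is the highest bidder, so Player 3 wins.
Under the first-price rule, the price is the highest bid: $115.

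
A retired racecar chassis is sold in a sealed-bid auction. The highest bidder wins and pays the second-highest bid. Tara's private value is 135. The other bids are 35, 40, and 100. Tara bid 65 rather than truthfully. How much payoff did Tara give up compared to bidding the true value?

Payoff forgone: 35.

The highest competing bid is 100.
Bidding truthfully at 135: Tara has the top bid, wins, and pays the second-highest bid 100. Payoff = 135 − 100 = 35.
Bidding 65: the top bid is 100 (a rival), so Tara loses. Payoff = 0.
Regret = truthful payoff − actual payoff = 35 − 0 = 35.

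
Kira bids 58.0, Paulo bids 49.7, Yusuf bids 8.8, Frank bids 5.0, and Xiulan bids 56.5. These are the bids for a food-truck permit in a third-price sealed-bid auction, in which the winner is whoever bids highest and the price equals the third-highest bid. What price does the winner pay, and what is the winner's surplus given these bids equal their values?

Price 49.7; surplus 8.3.

Ranking the bids: Kira 58.0 > Xiulan 56.5 > Paulo 49.7 > Yusuf 8.8 > Frank 5.0.
Kira is the highest bidder, so Kira wins.
Under the third-price rule, the price is the third-highest bid: 49.7.
Surplus = 58.0 − 49.7 = 8.3.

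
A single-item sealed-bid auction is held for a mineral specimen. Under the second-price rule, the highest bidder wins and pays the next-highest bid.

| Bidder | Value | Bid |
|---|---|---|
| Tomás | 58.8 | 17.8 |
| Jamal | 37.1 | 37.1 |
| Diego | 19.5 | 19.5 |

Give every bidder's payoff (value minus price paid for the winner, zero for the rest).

Sorted high to low: Jamal 37.1 > Diego 19.5 > Tomás 17.8.
Jamal has the top bid and wins; the price is the second-highest bid, 19.5.
Jamal's payoff = 37.1 − 19.5 = 17.6. All other bidders lose, so their payoff is 0.

Tomás 0.0, Jamal 17.6, Diego 0.0.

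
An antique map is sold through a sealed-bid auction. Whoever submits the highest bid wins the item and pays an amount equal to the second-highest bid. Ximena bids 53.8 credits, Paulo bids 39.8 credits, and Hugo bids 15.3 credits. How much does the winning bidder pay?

Sorted high to low: Ximena 53.8 credits; Paulo 39.8 credits; Hugo 15.3 credits.
Ximena has the highest bid, so Ximena wins.
The second-highest bid is 39.8 credits, so that is what Ximena pays.

Price paid: 39.8 credits.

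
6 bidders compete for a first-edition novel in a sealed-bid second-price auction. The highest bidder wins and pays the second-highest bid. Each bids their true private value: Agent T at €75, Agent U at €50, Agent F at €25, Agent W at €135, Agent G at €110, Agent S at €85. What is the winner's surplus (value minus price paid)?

Sorted high to low: Agent W €135, then Agent G €110, then Agent S €85, then Agent T €75, then Agent U €50, then Agent F €25.
Agent W wins with the top bid and pays the second-highest, €110.
Surplus = €135 − €110 = €25.

€25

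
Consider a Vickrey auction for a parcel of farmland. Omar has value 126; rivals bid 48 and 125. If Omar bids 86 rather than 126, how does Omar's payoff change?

Payoff change: -1.

The highest competing bid is 125.
Bidding truthfully at 126: Omar has the top bid, wins, and pays the second-highest bid 125. Payoff = 126 − 125 = 1.
Bidding 86: the top bid is 125 (a rival), so Omar loses. Payoff = 0.
Change = 0 − 1 = -1.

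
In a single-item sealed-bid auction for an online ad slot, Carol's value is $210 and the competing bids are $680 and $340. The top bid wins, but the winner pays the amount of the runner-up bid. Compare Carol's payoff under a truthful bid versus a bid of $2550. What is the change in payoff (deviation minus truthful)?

The highest competing bid is $680.
Bidding truthfully at $210: the top bid is $680 (a rival), so Carol loses. Payoff = $0.
Bidding $2550: Carol has the top bid, wins, and pays the second-highest bid $680. Payoff = $210 − $680 = -$470.
Change = -$470 − $0 = -$470.
This is the dominant-strategy logic: truthful bidding weakly beats any alternative.

Change in payoff: -$470.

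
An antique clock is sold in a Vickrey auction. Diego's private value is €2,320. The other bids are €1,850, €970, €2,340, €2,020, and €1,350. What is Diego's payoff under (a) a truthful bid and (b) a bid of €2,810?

Truthful: €0; alternative: -€20.

The highest competing bid is €2,340.
Bidding truthfully at €2,320: the top bid is €2,340 (a rival), so Diego loses. Payoff = €0.
Bidding €2,810: Diego has the top bid, wins, and pays the second-highest bid €2,340. Payoff = €2,320 − €2,340 = -€20.
Deviating from a truthful bid can only lose payoff in a second-price auction — never gain.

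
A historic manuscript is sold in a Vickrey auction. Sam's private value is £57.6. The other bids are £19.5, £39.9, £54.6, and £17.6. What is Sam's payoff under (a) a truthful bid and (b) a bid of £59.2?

(a) £3.0  (b) £3.0

The highest competing bid is £54.6.
Bidding truthfully at £57.6: Sam has the top bid, wins, and pays the second-highest bid £54.6. Payoff = £57.6 − £54.6 = £3.0.
Bidding £59.2: Sam has the top bid, wins, and pays the second-highest bid £54.6. Payoff = £57.6 − £54.6 = £3.0.
The bid only affects whether you win, not the price — here both bids land on the same side of the top rival bid, so the deviation is payoff-neutral.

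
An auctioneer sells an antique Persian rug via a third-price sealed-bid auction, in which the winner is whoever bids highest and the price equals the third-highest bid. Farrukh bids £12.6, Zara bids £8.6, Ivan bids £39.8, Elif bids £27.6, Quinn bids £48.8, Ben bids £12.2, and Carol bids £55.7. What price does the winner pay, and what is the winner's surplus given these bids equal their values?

The winner pays £39.8 for a surplus of £15.9.

Bids in descending order: Carol £55.7; Quinn £48.8; Ivan £39.8; Elif £27.6; Farrukh £12.6; Ben £12.2; Zara £8.6.
Carol is the highest bidder, so Carol wins.
Under the third-price rule, the price is the third-highest bid: £39.8.
Surplus = £55.7 − £39.8 = £15.9.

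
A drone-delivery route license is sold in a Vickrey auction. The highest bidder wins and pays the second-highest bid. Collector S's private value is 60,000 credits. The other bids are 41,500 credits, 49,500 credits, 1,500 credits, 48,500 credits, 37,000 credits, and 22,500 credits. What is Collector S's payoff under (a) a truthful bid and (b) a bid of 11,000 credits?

The highest competing bid is 49,500 credits.
Bidding truthfully at 60,000 credits: Collector S has the top bid, wins, and pays the second-highest bid 49,500 credits. Payoff = 60,000 credits − 49,500 credits = 10,500 credits.
Bidding 11,000 credits: the top bid is 49,500 credits (a rival), so Collector S loses. Payoff = 0 credits.

Truthful: 10,500 credits; alternative: 0 credits.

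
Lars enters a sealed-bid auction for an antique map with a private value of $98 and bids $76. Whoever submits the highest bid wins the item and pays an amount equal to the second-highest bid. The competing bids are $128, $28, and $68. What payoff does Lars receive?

$0

Highest competing bid: $128.
Lars's bid $76 is not the highest, so Lars loses, pays nothing, and earns zero payoff.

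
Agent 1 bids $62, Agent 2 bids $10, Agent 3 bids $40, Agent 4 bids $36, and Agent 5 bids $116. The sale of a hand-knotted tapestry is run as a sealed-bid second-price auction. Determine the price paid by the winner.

Bids in descending order: Agent 5 $116, then Agent 1 $62, then Agent 3 $40, then Agent 4 $36, then Agent 2 $10.
Agent 5 has the highest bid, so Agent 5 wins.
The second-highest bid is $62, so that is what Agent 5 pays.

$62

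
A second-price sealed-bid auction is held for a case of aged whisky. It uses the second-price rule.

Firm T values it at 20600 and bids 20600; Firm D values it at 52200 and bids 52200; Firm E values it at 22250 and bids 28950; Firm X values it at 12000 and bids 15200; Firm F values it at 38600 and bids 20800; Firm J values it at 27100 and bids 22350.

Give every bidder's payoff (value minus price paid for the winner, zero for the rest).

Payoffs: Firm T 0, Firm D 23250, Firm E 0, Firm X 0, Firm F 0, Firm J 0.

Ranking the bids: Firm D 52200, then Firm E 28950, then Firm J 22350, then Firm F 20800, then Firm T 20600, then Firm X 15200.
Firm D has the top bid and wins; the price is the second-highest bid, 28950.
Firm D's payoff = 52200 − 28950 = 23250. All other bidders lose, so their payoff is 0.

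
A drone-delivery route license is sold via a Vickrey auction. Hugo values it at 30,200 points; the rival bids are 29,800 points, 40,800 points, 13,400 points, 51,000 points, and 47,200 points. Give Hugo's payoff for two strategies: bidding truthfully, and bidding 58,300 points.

(a) 0 points  (b) -20,800 points

The highest competing bid is 51,000 points.
Bidding truthfully at 30,200 points: the top bid is 51,000 points (a rival), so Hugo loses. Payoff = 0 points.
Bidding 58,300 points: Hugo has the top bid, wins, and pays the second-highest bid 51,000 points. Payoff = 30,200 points − 51,000 points = -20,800 points.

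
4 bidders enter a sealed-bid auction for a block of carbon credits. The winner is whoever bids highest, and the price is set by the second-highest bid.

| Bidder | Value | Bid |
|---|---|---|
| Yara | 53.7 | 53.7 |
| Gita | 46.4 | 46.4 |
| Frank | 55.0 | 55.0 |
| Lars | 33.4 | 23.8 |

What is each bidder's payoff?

Bids in descending order: Frank 55.0; Yara 53.7; Gita 46.4; Lars 23.8.
Frank has the top bid and wins; the price is the second-highest bid, 53.7.
Frank's payoff = 55.0 − 53.7 = 1.3. All other bidders lose, so their payoff is 0.

Payoffs: Yara 0.0, Gita 0.0, Frank 1.3, Lars 0.0.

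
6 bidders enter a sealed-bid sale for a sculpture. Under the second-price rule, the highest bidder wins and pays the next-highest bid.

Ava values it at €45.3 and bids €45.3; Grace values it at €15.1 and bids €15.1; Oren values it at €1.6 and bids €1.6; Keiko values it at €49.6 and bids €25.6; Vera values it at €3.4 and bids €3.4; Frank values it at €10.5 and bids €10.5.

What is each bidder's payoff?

Payoffs: Ava €19.7, Grace €0.0, Oren €0.0, Keiko €0.0, Vera €0.0, Frank €0.0.

Ranking the bids: Ava €45.3; Keiko €25.6; Grace €15.1; Frank €10.5; Vera €3.4; Oren €1.6.
Ava has the top bid and wins; the price is the second-highest bid, €25.6.
Ava's payoff = €45.3 − €25.6 = €19.7. All other bidders lose, so their payoff is 0.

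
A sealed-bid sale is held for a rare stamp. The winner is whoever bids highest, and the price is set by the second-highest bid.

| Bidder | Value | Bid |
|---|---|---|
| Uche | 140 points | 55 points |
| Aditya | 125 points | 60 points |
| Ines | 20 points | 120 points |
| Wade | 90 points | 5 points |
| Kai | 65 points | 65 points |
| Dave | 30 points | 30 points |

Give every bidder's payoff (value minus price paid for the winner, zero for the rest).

Sorted high to low: Ines 120 points; Kai 65 points; Aditya 60 points; Uche 55 points; Dave 30 points; Wade 5 points.
Ines has the top bid and wins; the price is the second-highest bid, 65 points.
Ines's payoff = 20 points − 65 points = -45 points. All other bidders lose, so their payoff is 0.

Uche 0 points, Aditya 0 points, Ines -45 points, Wade 0 points, Kai 0 points, Dave 0 points.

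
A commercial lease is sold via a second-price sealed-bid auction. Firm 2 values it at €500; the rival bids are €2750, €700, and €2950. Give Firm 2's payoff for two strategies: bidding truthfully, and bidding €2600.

Truthful: €0; alternative: €0.

The highest competing bid is €2950.
Bidding truthfully at €500: the top bid is €2950 (a rival), so Firm 2 loses. Payoff = €0.
Bidding €2600: the top bid is €2950 (a rival), so Firm 2 loses. Payoff = €0.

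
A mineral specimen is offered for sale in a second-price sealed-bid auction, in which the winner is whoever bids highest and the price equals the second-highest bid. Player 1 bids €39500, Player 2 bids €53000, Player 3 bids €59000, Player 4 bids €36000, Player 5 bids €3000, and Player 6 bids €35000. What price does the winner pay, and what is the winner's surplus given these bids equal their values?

Sorted high to low: Player 3 €59000; Player 2 €53000; Player 1 €39500; Player 4 €36000; Player 6 €35000; Player 5 €3000.
Player 3 is the highest bidder, so Player 3 wins.
Under the second-price rule, the price is the second-highest bid: €53000.
Surplus = €59000 − €53000 = €6000.

The winner pays €53000 for a surplus of €6000.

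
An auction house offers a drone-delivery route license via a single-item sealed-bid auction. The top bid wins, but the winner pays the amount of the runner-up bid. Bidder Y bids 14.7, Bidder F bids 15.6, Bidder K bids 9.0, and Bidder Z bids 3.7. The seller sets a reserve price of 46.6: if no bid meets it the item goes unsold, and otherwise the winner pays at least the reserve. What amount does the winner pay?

Ranking the bids: Bidder F 15.6; Bidder Y 14.7; Bidder K 9.0; Bidder Z 3.7.
The top bid 15.6 is below the reserve 46.6, so the item goes unsold and nothing is paid.

unsold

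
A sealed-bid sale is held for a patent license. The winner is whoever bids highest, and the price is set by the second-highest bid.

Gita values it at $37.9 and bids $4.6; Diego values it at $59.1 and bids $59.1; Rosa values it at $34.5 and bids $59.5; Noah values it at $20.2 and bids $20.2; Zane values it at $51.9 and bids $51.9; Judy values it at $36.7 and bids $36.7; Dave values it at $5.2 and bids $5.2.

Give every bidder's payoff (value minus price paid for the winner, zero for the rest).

Payoffs: Gita $0.0, Diego $0.0, Rosa -$24.6, Noah $0.0, Zane $0.0, Judy $0.0, Dave $0.0.

Bids in descending order: Rosa $59.5; Diego $59.1; Zane $51.9; Judy $36.7; Noah $20.2; Dave $5.2; Gita $4.6.
Rosa has the top bid and wins; the price is the second-highest bid, $59.1.
Rosa's payoff = $34.5 − $59.1 = -$24.6. All other bidders lose, so their payoff is 0.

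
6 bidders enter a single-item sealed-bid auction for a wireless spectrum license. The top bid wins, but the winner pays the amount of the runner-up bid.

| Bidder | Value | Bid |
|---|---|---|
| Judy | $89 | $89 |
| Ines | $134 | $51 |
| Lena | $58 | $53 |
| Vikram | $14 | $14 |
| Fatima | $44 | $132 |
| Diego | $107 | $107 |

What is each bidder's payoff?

Sorted high to low: Fatima $132 > Diego $107 > Judy $89 > Lena $53 > Ines $51 > Vikram $14.
Fatima has the top bid and wins; the price is the second-highest bid, $107.
Fatima's payoff = $44 − $107 = -$63. All other bidders lose, so their payoff is 0.

Judy $0, Ines $0, Lena $0, Vikram $0, Fatima -$63, Diego $0.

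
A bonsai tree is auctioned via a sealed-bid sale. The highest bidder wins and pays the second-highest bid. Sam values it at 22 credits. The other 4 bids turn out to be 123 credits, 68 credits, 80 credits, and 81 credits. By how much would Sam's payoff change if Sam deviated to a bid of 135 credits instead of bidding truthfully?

The highest competing bid is 123 credits.
Bidding truthfully at 22 credits: the top bid is 123 credits (a rival), so Sam loses. Payoff = 0 credits.
Bidding 135 credits: Sam has the top bid, wins, and pays the second-highest bid 123 credits. Payoff = 22 credits − 123 credits = -101 credits.
Change = -101 credits − 0 credits = -101 credits.

Change in payoff: -101 credits.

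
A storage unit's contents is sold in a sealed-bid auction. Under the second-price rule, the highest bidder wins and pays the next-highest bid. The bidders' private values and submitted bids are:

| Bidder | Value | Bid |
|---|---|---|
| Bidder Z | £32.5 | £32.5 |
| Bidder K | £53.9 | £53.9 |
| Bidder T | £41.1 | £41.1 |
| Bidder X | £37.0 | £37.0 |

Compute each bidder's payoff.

Payoffs: Bidder Z £0.0, Bidder K £12.8, Bidder T £0.0, Bidder X £0.0.

Ordered from highest: Bidder K £53.9 > Bidder T £41.1 > Bidder X £37.0 > Bidder Z £32.5.
Bidder K has the top bid and wins; the price is the second-highest bid, £41.1.
Bidder K's payoff = £53.9 − £41.1 = £12.8. All other bidders lose, so their payoff is 0.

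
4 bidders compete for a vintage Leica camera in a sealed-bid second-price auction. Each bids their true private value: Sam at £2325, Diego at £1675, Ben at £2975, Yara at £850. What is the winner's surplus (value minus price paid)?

Winner's surplus: £650.

Ordered from highest: Ben £2975 > Sam £2325 > Diego £1675 > Yara £850.
Ben wins with the top bid and pays the second-highest, £2325.
Surplus = £2975 − £2325 = £650.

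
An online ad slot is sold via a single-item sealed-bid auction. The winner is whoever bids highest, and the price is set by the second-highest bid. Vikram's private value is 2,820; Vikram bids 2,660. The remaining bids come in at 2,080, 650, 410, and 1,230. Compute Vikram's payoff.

Payoff = 740.

Highest competing bid: 2,080.
Vikram's bid 2,660 is the highest overall, so Vikram wins and pays the second-highest bid, 2,080.
Payoff = value − price = 2,820 − 2,080 = 740.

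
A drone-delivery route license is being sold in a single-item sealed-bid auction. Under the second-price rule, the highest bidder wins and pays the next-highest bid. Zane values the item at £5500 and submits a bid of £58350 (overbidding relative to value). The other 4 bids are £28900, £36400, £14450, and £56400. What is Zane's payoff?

Highest competing bid: £56400.
Zane's bid £58350 is the highest overall, so Zane wins and pays the second-highest bid, £56400.
Payoff = value − price = £5500 − £56400 = -£50900.
Overbidding won the item at a price above value — truthful bidding would have avoided this loss.

Payoff = -£50900.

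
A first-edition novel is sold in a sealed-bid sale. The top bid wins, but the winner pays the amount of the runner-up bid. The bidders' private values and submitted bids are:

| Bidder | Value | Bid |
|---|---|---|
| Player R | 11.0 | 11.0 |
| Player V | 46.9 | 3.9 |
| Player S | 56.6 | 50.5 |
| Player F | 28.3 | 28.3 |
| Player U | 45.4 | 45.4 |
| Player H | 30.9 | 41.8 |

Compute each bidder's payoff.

Player R 0.0, Player V 0.0, Player S 11.2, Player F 0.0, Player U 0.0, Player H 0.0.

Sorted high to low: Player S 50.5, then Player U 45.4, then Player H 41.8, then Player F 28.3, then Player R 11.0, then Player V 3.9.
Player S has the top bid and wins; the price is the second-highest bid, 45.4.
Player S's payoff = 56.6 − 45.4 = 11.2. All other bidders lose, so their payoff is 0.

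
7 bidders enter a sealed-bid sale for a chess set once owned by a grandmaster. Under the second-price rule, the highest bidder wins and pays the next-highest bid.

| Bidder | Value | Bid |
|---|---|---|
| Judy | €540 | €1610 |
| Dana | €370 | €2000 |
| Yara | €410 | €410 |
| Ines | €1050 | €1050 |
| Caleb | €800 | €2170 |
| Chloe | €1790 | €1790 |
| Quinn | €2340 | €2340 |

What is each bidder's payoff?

Judy €0, Dana €0, Yara €0, Ines €0, Caleb €0, Chloe €0, Quinn €170.

Bids in descending order: Quinn €2340 > Caleb €2170 > Dana €2000 > Chloe €1790 > Judy €1610 > Ines €1050 > Yara €410.
Quinn has the top bid and wins; the price is the second-highest bid, €2170.
Quinn's payoff = €2340 − €2170 = €170. All other bidders lose, so their payoff is 0.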